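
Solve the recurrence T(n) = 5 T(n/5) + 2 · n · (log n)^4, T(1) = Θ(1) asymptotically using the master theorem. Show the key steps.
T(n) = Θ(n · (log n)^5)

Here log_5 5 = 1 and f(n) = 2 · n · (log n)^4 = Θ(n^(log_5 5) · (log n)^4). This is the extended Case 2 of the master theorem (f matches the critical exponent up to log factors), giving T(n) = Θ(n^(log_5 5) · (log n)^(4+1)) = Θ(n · (log n)^5).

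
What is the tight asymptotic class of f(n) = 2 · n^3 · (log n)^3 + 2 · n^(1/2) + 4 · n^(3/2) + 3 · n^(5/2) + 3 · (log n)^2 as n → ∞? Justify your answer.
f(n) ∈ Θ(n^3 · (log n)^3)

Compare the terms by growth order. For large n, n^a · (log n)^b dominates n^a' · (log n)^b' iff a > a', or (a = a' and b > b'). Ranking the 5 terms shows the dominant one is 2 · n^3 · (log n)^3. Hence f(n) ∈ Θ(n^3 · (log n)^3).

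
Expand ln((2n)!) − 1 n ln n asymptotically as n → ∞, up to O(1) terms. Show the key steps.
ln((2n)!) − 1 n ln n = n ln n + 2(ln 2 − 1) n + (1/2) ln(2π·2n) + O(1/n)

Stirling: ln((2n)!) = 2n ln(2n) − 2n + (1/2) ln(2π·2n) + O(1/n).
Expand 2n ln(2n) = 2n (ln n + ln 2) = 2n ln n + 2n ln 2.
Subtract 1n ln n: leading term is (2 − 1) n ln n = n ln n. The next term is 2n ln 2 − 2n = 2(ln 2 − 1) n. Then the (1/2) ln(2π·2n) correction.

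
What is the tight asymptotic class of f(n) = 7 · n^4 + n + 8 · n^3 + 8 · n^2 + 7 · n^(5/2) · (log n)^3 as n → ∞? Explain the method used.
f(n) ∈ Θ(n^4)

Compare the terms by growth order. For large n, n^a · (log n)^b dominates n^a' · (log n)^b' iff a > a', or (a = a' and b > b'). Ranking the 5 terms shows the dominant one is 7 · n^4. Hence f(n) ∈ Θ(n^4).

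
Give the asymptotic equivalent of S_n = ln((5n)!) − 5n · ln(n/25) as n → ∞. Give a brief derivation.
S_n ~ 5n · (ln 125 − 1) + O(ln n)

Stirling: ln((5n)!) = 5n ln(5n) − 5n + O(ln n).
  S_n = 5n ln(5n) − 5n − 5n ln(n/25) + O(ln n)
      = 5n ln(5n) − 5n ln n + 5n ln 25 − 5n + O(ln n)
      = 5n ln 5 + 5n ln 25 − 5n + O(ln n)
      = 5n (ln 125 − 1) + O(ln n).
Numerically ln(125) − 1 ≈ 3.8283.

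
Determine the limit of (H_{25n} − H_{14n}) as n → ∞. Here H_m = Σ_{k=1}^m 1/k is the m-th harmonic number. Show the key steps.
lim = ln(25/14)

Euler-Maclaurin gives H_m = ln m + γ + 1/(2m) + O(1/m^2). The γ and O(1/m) terms cancel in the difference:
  H_{25n} − H_{14n} = ln(25n) − ln(14n) + O(1/n) = ln(25/14) + O(1/n).
Hence the limit is ln(25/14).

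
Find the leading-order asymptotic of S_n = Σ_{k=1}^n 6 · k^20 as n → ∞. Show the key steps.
S_n ~ 2 · n^21 / 7

By integral comparison (Euler-Maclaurin), Σ_{k=1}^n 6 · k^20 = 6 · ∫_0^n x^20 dx + O(n^20) = 6 · n^21/21 = 2 · n^21 / 7 + O(n^20). (Equivalently, Faulhaber's formula gives the same leading term.)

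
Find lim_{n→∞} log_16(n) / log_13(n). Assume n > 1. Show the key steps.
lim = ln(13) / ln(16) = log_16(13)

Change of base: log_16(n) = ln n / ln 16 and log_13(n) = ln n / ln 13. The ratio is (ln n / ln 16) · (ln 13 / ln n) = ln 13 / ln 16, a constant independent of n. So the limit is ln 13 / ln 16 = log_16(13).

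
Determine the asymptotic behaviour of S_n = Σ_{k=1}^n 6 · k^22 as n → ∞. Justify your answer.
S_n ~ 6 · n^23 / 23

By integral comparison (Euler-Maclaurin), Σ_{k=1}^n 6 · k^22 = 6 · ∫_0^n x^22 dx + O(n^22) = 6 · n^23/23 + O(n^22). (Equivalently, Faulhaber's formula gives the same leading term.)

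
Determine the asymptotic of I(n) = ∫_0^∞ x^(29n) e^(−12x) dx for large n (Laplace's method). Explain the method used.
I(n) ~ (sqrt(2π·29n) / 12) · (29n/(12e))^(29n)

Write the integrand as exp(29n ln x − 12x) and set f(x) = 29n ln x − 12x. Then f'(x) = 29n/x − 12 = 0 at x* = 29n/12, and f''(x*) = −29n/x*^2 = −12^2/(29n). Laplace's method (interior maximum) gives
  I(n) ~ e^(f(x*)) · sqrt(2π / |f''(x*)|)
        = exp(29n ln(29n/12) − 29n) · sqrt(2π · 29n / 12^2)
        = (29n/12)^(29n) e^(−29n) · sqrt(2π·29n) / 12
        = (sqrt(2π·29n) / 12) · (29n/(12e))^(29n).
This matches Γ(29n+1)/12^(29n+1) with Stirling applied to Γ.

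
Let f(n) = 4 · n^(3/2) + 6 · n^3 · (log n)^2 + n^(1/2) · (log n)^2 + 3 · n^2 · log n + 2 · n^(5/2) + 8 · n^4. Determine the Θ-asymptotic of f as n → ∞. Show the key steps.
f(n) ∈ Θ(n^4)

Compare the terms by growth order. For large n, n^a · (log n)^b dominates n^a' · (log n)^b' iff a > a', or (a = a' and b > b'). Ranking the 6 terms shows the dominant one is 8 · n^4. Hence f(n) ∈ Θ(n^4).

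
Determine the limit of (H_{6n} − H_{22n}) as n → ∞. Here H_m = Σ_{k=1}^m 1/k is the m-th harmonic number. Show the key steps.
lim = ln(6/22) = ln(3/11)

Euler-Maclaurin gives H_m = ln m + γ + 1/(2m) + O(1/m^2). The γ and O(1/m) terms cancel in the difference:
  H_{6n} − H_{22n} = ln(6n) − ln(22n) + O(1/n) = ln(6/22) + O(1/n).
Hence the limit is ln(6/22) = ln(3/11).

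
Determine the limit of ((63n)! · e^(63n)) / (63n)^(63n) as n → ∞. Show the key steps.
lim = ∞

Stirling: (63n)! ~ sqrt(2π·63n) · (63n/e)^(63n). Hence
  (63n)! · e^(63n) / (63n)^(63n) ~ sqrt(2π·63n) = sqrt(2π·63) · sqrt(n) → ∞.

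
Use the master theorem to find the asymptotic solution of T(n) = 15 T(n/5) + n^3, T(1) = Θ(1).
T(n) = Θ(n^3)

log_5 15 ≈ 1.683. f(n) = n^3 dominates n^(log_5 15) since 3 > 1.683, and the regularity condition a·f(n/b) = 15·(n/5)^3 = (15/125)·n^3 ≤ c·f(n) holds with c = 15/125 ≈ 0.12 < 1. So this is Case 3: T(n) = Θ(f(n)) = Θ(n^3).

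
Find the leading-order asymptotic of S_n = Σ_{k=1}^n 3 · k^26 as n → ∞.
S_n ~ n^27 / 9

By integral comparison (Euler-Maclaurin), Σ_{k=1}^n 3 · k^26 = 3 · ∫_0^n x^26 dx + O(n^26) = 3 · n^27/27 = n^27 / 9 + O(n^26). (Equivalently, Faulhaber's formula gives the same leading term.)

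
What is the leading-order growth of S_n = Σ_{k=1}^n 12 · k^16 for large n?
S_n ~ 12 · n^17 / 17

By integral comparison (Euler-Maclaurin), Σ_{k=1}^n 12 · k^16 = 12 · ∫_0^n x^16 dx + O(n^16) = 12 · n^17/17 + O(n^16). (Equivalently, Faulhaber's formula gives the same leading term.)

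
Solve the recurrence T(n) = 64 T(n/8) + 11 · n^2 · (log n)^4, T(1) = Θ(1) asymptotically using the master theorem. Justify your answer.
T(n) = Θ(n^2 · (log n)^5)

Here log_8 64 = 2 and f(n) = 11 · n^2 · (log n)^4 = Θ(n^(log_8 64) · (log n)^4). This is the extended Case 2 of the master theorem (f matches the critical exponent up to log factors), giving T(n) = Θ(n^(log_8 64) · (log n)^(4+1)) = Θ(n^2 · (log n)^5).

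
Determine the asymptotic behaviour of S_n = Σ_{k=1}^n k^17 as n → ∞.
S_n ~ n^18 / 18

By integral comparison (Euler-Maclaurin), Σ_{k=1}^n k^17 = ∫_0^n x^17 dx + O(n^17) = n^18/18 + O(n^17). (Equivalently, Faulhaber's formula gives the same leading term.)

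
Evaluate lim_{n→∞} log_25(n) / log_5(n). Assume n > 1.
lim = ln(5) / ln(25) = log_25(5)

Change of base: log_25(n) = ln n / ln 25 and log_5(n) = ln n / ln 5. The ratio is (ln n / ln 25) · (ln 5 / ln n) = ln 5 / ln 25, a constant independent of n. So the limit is ln 5 / ln 25 = log_25(5).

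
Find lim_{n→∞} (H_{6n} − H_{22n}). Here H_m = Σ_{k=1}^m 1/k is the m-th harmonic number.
lim = ln(6/22) = ln(3/11)

Euler-Maclaurin gives H_m = ln m + γ + 1/(2m) + O(1/m^2). The γ and O(1/m) terms cancel in the difference:
  H_{6n} − H_{22n} = ln(6n) − ln(22n) + O(1/n) = ln(6/22) + O(1/n).
Hence the limit is ln(6/22) = ln(3/11).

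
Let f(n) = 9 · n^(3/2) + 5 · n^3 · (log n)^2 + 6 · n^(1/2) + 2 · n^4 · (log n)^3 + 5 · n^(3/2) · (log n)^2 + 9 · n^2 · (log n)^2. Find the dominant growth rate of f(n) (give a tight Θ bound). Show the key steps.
f(n) ∈ Θ(n^4 · (log n)^3)

Compare the terms by growth order. For large n, n^a · (log n)^b dominates n^a' · (log n)^b' iff a > a', or (a = a' and b > b'). Ranking the 6 terms shows the dominant one is 2 · n^4 · (log n)^3. Hence f(n) ∈ Θ(n^4 · (log n)^3).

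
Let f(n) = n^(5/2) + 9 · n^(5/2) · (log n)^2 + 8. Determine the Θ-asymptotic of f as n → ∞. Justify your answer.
f(n) ∈ Θ(n^(5/2) · (log n)^2)

Compare the terms by growth order. For large n, n^a · (log n)^b dominates n^a' · (log n)^b' iff a > a', or (a = a' and b > b'). Ranking the 3 terms shows the dominant one is 9 · n^(5/2) · (log n)^2. Hence f(n) ∈ Θ(n^(5/2) · (log n)^2).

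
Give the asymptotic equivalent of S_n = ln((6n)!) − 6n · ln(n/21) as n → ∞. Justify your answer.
S_n ~ 6n · (ln 126 − 1) + O(ln n)

Stirling: ln((6n)!) = 6n ln(6n) − 6n + O(ln n).
  S_n = 6n ln(6n) − 6n − 6n ln(n/21) + O(ln n)
      = 6n ln(6n) − 6n ln n + 6n ln 21 − 6n + O(ln n)
      = 6n ln 6 + 6n ln 21 − 6n + O(ln n)
      = 6n (ln 126 − 1) + O(ln n).
Numerically ln(126) − 1 ≈ 3.8363.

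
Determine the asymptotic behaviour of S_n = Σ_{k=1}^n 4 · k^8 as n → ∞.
S_n ~ 4 · n^9 / 9

By integral comparison (Euler-Maclaurin), Σ_{k=1}^n 4 · k^8 = 4 · ∫_0^n x^8 dx + O(n^8) = 4 · n^9/9 + O(n^8). (Equivalently, Faulhaber's formula gives the same leading term.)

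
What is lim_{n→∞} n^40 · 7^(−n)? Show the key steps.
lim = 0

Exponentials with base > 1 dominate every fixed polynomial: for any fixed c, n^c / 7^n → 0 as n → ∞ (e.g. by the ratio test, or by writing 7^n = e^(n ln 7) and noting e^(n ln 7) / n^c → ∞). Hence n^40 · 7^(−n) = n^40 / 7^n → 0.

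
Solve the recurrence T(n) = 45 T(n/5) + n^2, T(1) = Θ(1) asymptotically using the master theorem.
T(n) = Θ(n^(log_5 45))

Master theorem: compare f(n) = n^2 to n^(log_5 45) where log_5 45 ≈ 2.365. Since 2 < log_5 45, we have f(n) = O(n^(log_5 45 − ε)) for some ε > 0 — Case 1. Hence T(n) = Θ(n^(log_5 45)).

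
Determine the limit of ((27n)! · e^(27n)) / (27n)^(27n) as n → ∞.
lim = ∞

Stirling: (27n)! ~ sqrt(2π·27n) · (27n/e)^(27n). Hence
  (27n)! · e^(27n) / (27n)^(27n) ~ sqrt(2π·27n) = sqrt(2π·27) · sqrt(n) → ∞.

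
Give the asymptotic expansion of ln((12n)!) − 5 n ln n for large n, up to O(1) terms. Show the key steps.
ln((12n)!) − 5 n ln n = 7 n ln n + 12(ln 12 − 1) n + (1/2) ln(2π·12n) + O(1/n)

Stirling: ln((12n)!) = 12n ln(12n) − 12n + (1/2) ln(2π·12n) + O(1/n).
Expand 12n ln(12n) = 12n (ln n + ln 12) = 12n ln n + 12n ln 12.
Subtract 5n ln n: leading term is (12 − 5) n ln n = 7 n ln n. The next term is 12n ln 12 − 12n = 12(ln 12 − 1) n. Then the (1/2) ln(2π·12n) correction.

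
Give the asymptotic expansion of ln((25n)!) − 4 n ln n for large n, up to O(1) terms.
ln((25n)!) − 4 n ln n = 21 n ln n + 25(ln 25 − 1) n + (1/2) ln(2π·25n) + O(1/n)

Stirling: ln((25n)!) = 25n ln(25n) − 25n + (1/2) ln(2π·25n) + O(1/n).
Expand 25n ln(25n) = 25n (ln n + ln 25) = 25n ln n + 25n ln 25.
Subtract 4n ln n: leading term is (25 − 4) n ln n = 21 n ln n. The next term is 25n ln 25 − 25n = 25(ln 25 − 1) n. Then the (1/2) ln(2π·25n) correction.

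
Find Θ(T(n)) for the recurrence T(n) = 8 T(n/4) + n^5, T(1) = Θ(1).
T(n) = Θ(n^5)

log_4 8 ≈ 1.500. f(n) = n^5 dominates n^(log_4 8) since 5 > 1.500, and the regularity condition a·f(n/b) = 8·(n/4)^5 = (8/1024)·n^5 ≤ c·f(n) holds with c = 8/1024 ≈ 0.00781 < 1. So this is Case 3: T(n) = Θ(f(n)) = Θ(n^5).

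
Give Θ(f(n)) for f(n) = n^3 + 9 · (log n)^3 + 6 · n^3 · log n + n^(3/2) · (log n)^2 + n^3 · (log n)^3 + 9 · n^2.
f(n) ∈ Θ(n^3 · (log n)^3)

Compare the terms by growth order. For large n, n^a · (log n)^b dominates n^a' · (log n)^b' iff a > a', or (a = a' and b > b'). Ranking the 6 terms shows the dominant one is n^3 · (log n)^3. Hence f(n) ∈ Θ(n^3 · (log n)^3).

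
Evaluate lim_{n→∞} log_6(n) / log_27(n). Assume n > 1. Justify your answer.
lim = ln(27) / ln(6) = log_6(27)

Change of base: log_6(n) = ln n / ln 6 and log_27(n) = ln n / ln 27. The ratio is (ln n / ln 6) · (ln 27 / ln n) = ln 27 / ln 6, a constant independent of n. So the limit is ln 27 / ln 6 = log_6(27).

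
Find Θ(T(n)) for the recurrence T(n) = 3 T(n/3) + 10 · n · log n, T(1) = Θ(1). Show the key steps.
T(n) = Θ(n · (log n)^2)

Here log_3 3 = 1 and f(n) = 10 · n · log n = Θ(n^(log_3 3) · (log n)^1). This is the extended Case 2 of the master theorem (f matches the critical exponent up to log factors), giving T(n) = Θ(n^(log_3 3) · (log n)^(1+1)) = Θ(n · (log n)^2).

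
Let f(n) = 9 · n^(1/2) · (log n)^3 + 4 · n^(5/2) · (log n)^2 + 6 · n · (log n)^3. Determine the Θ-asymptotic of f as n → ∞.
f(n) ∈ Θ(n^(5/2) · (log n)^2)

Compare the terms by growth order. For large n, n^a · (log n)^b dominates n^a' · (log n)^b' iff a > a', or (a = a' and b > b'). Ranking the 3 terms shows the dominant one is 4 · n^(5/2) · (log n)^2. Hence f(n) ∈ Θ(n^(5/2) · (log n)^2).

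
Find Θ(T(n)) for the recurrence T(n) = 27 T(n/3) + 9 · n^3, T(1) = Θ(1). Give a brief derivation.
T(n) = Θ(n^3 log n)

log_3 27 = 3, and f(n) = 9 · n^3 = Θ(n^(log_3 27)). This is Case 2 of the master theorem: T(n) = Θ(f(n) · log n) = Θ(n^3 log n).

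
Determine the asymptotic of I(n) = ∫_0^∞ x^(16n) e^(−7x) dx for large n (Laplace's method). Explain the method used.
I(n) ~ (sqrt(2π·16n) / 7) · (16n/(7e))^(16n)

Write the integrand as exp(16n ln x − 7x) and set f(x) = 16n ln x − 7x. Then f'(x) = 16n/x − 7 = 0 at x* = 16n/7, and f''(x*) = −16n/x*^2 = −7^2/(16n). Laplace's method (interior maximum) gives
  I(n) ~ e^(f(x*)) · sqrt(2π / |f''(x*)|)
        = exp(16n ln(16n/7) − 16n) · sqrt(2π · 16n / 7^2)
        = (16n/7)^(16n) e^(−16n) · sqrt(2π·16n) / 7
        = (sqrt(2π·16n) / 7) · (16n/(7e))^(16n).
This matches Γ(16n+1)/7^(16n+1) with Stirling applied to Γ.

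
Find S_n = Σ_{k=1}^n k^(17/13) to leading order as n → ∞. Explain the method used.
S_n ~ (13/30) · n^(30/13)

Integral comparison: Σ_{k=1}^n k^(17/13) = ∫_0^n x^(17/13) dx + O(n^(17/13)). The integral is n^(1 + 17/13) / (1 + 17/13) = n^((17+13)/13) / ((17+13)/13) = (13/30) · n^(30/13).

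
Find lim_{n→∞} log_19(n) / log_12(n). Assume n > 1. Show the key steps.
lim = ln(12) / ln(19) = log_19(12)

Change of base: log_19(n) = ln n / ln 19 and log_12(n) = ln n / ln 12. The ratio is (ln n / ln 19) · (ln 12 / ln n) = ln 12 / ln 19, a constant independent of n. So the limit is ln 12 / ln 19 = log_19(12).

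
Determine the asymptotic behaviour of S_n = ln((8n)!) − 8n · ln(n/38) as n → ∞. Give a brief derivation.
S_n ~ 8n · (ln 304 − 1) + O(ln n)

Stirling: ln((8n)!) = 8n ln(8n) − 8n + O(ln n).
  S_n = 8n ln(8n) − 8n − 8n ln(n/38) + O(ln n)
      = 8n ln(8n) − 8n ln n + 8n ln 38 − 8n + O(ln n)
      = 8n ln 8 + 8n ln 38 − 8n + O(ln n)
      = 8n (ln 304 − 1) + O(ln n).
Numerically ln(304) − 1 ≈ 4.7170.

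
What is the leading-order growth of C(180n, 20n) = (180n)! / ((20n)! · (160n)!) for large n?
C(180n, 20n) ~ (387420489/16777216)^(20n) · sqrt(9/(16π·20n))

Write N = 20n. Apply Stirling to each factorial:
  (9N)! ~ sqrt(2π·9N) · (9N/e)^(9N),
  N! ~ sqrt(2π N) · (N/e)^N,
  (8N)! ~ sqrt(2π·8N) · (8N/e)^(8N).
The exponential factors combine to (9N)^(9N) / (N^N · (8N)^(8N)) = 9^(9N)/8^(8N) = (9^9/8^8)^N = (387420489/16777216)^N.
The square-root prefactors combine to sqrt(2π·9N) / (sqrt(2π N)·sqrt(2π·8N)) = sqrt(9 / (2π·8·N)) = sqrt(9/(16π·20n)).
Substituting N = 20n: C(180n, 20n) ~ (387420489/16777216)^(20n) · sqrt(9/(16π·20n)).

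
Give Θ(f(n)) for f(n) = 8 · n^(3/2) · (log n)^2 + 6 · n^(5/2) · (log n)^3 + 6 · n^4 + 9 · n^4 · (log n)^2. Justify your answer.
f(n) ∈ Θ(n^4 · (log n)^2)

Compare the terms by growth order. For large n, n^a · (log n)^b dominates n^a' · (log n)^b' iff a > a', or (a = a' and b > b'). Ranking the 4 terms shows the dominant one is 9 · n^4 · (log n)^2. Hence f(n) ∈ Θ(n^4 · (log n)^2).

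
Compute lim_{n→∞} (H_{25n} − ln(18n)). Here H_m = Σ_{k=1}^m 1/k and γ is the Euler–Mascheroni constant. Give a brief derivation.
lim = ln(25/18) + γ

By Euler-Maclaurin, H_m = ln m + γ + O(1/m). So
  H_{25n} − ln(18n) = ln(25n) + γ − ln(18n) + O(1/n)
                       = ln(25/18) + γ + O(1/n).
Hence the limit is ln(25/18) + γ.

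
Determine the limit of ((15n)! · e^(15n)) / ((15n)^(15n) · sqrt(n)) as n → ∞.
lim = sqrt(2π·15)

Stirling: (15n)! ~ sqrt(2π·15n) · (15n/e)^(15n). Hence
  (15n)! · e^(15n) / (15n)^(15n) ~ sqrt(2π·15n).
Dividing by sqrt(n): sqrt(2π·15n) / sqrt(n) = sqrt(2π·15) · n^((1−1)/2), so the limit is sqrt(2π·15).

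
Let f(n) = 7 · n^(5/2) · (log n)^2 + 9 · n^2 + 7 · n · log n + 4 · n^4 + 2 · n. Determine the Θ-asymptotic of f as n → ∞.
f(n) ∈ Θ(n^4)

Compare the terms by growth order. For large n, n^a · (log n)^b dominates n^a' · (log n)^b' iff a > a', or (a = a' and b > b'). Ranking the 5 terms shows the dominant one is 4 · n^4. Hence f(n) ∈ Θ(n^4).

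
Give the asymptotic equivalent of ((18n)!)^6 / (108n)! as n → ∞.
((18n)!)^6/(108n)! ~ ((2π·18n)^(5/2) / sqrt(6)) · 6^(−6·18n)  →  0

Write N = 18n. Stirling: N! ~ sqrt(2π N)(N/e)^N and (6N)! ~ sqrt(2π·6N)·(6N/e)^(6N).
  (N!)^6/(6N)! ~ (2π N)^(6/2) (N/e)^(6N) / [sqrt(2π·6N) (6N/e)^(6N)]
     = (2π N)^(6/2) / sqrt(2π·6N) · (N/(6N))^(6N)
     = (2π N)^((6−1)/2) / sqrt(6) · 6^(−6N).
Since 6^6 > 1, the factor 6^(−6N) decays exponentially, so the ratio → 0. Substituting N = 18n gives the stated form.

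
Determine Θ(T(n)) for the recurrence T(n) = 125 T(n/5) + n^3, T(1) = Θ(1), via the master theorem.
T(n) = Θ(n^3 log n)

log_5 125 = 3, and f(n) = n^3 = Θ(n^(log_5 125)). This is Case 2 of the master theorem: T(n) = Θ(f(n) · log n) = Θ(n^3 log n).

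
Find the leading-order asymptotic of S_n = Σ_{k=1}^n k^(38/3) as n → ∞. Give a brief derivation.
S_n ~ (3/41) · n^(41/3)

Integral comparison: Σ_{k=1}^n k^(38/3) = ∫_0^n x^(38/3) dx + O(n^(38/3)). The integral is n^(1 + 38/3) / (1 + 38/3) = n^((38+3)/3) / ((38+3)/3) = (3/41) · n^(41/3).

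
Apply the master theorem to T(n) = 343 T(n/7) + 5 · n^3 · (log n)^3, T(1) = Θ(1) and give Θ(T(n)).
T(n) = Θ(n^3 · (log n)^4)

Here log_7 343 = 3 and f(n) = 5 · n^3 · (log n)^3 = Θ(n^(log_7 343) · (log n)^3). This is the extended Case 2 of the master theorem (f matches the critical exponent up to log factors), giving T(n) = Θ(n^(log_7 343) · (log n)^(3+1)) = Θ(n^3 · (log n)^4).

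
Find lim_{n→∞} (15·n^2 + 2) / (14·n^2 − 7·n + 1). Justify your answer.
lim = 15/14

For large n the leading n^2 terms dominate both numerator and denominator. Dividing top and bottom by n^2, every other term tends to 0, leaving 15/14.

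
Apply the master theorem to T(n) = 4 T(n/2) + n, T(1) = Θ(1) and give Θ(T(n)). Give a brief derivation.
T(n) = Θ(n^2)

Master theorem: compare f(n) = n to n^(log_2 4) where log_2 4 = 2. Since 1 < log_2 4, we have f(n) = O(n^(log_2 4 − ε)) for some ε > 0 — Case 1. Hence T(n) = Θ(n^(log_2 4)) = Θ(n^2).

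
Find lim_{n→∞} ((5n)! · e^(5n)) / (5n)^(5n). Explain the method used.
lim = ∞

Stirling: (5n)! ~ sqrt(2π·5n) · (5n/e)^(5n). Hence
  (5n)! · e^(5n) / (5n)^(5n) ~ sqrt(2π·5n) = sqrt(2π·5) · sqrt(n) → ∞.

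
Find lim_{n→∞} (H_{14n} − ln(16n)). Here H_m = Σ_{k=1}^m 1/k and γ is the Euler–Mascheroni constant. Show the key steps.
lim = ln(7/8) + γ

By Euler-Maclaurin, H_m = ln m + γ + O(1/m). So
  H_{14n} − ln(16n) = ln(14n) + γ − ln(16n) + O(1/n)
                       = ln(14/16) + γ + O(1/n).
Hence the limit is ln(14/16) + γ (= ln(7/8)).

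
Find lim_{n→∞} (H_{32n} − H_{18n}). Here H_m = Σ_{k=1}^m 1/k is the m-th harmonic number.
lim = ln(32/18) = ln(16/9)

Euler-Maclaurin gives H_m = ln m + γ + 1/(2m) + O(1/m^2). The γ and O(1/m) terms cancel in the difference:
  H_{32n} − H_{18n} = ln(32n) − ln(18n) + O(1/n) = ln(32/18) + O(1/n).
Hence the limit is ln(32/18) = ln(16/9).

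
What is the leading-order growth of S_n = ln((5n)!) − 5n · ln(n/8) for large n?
S_n ~ 5n · (ln 40 − 1) + O(ln n)

Stirling: ln((5n)!) = 5n ln(5n) − 5n + O(ln n).
  S_n = 5n ln(5n) − 5n − 5n ln(n/8) + O(ln n)
      = 5n ln(5n) − 5n ln n + 5n ln 8 − 5n + O(ln n)
      = 5n ln 5 + 5n ln 8 − 5n + O(ln n)
      = 5n (ln 40 − 1) + O(ln n).
Numerically ln(40) − 1 ≈ 2.6889.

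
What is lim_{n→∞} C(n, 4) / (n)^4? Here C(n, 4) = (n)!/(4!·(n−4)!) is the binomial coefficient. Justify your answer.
lim = 1/4! = 1/24

With N = n → ∞: C(N, 4) / N^4 = [N(N−1)…(N−3)] / (4! · N^4) = (1/4!) · 1 · (1 − 1/n) · (1 − 2/n) · (1 − 3/n). Each factor → 1 as N → ∞, so the limit is 1/4! = 1/24.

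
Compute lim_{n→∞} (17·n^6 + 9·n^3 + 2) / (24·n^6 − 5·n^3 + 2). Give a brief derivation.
lim = 17/24

For large n the leading n^6 terms dominate both numerator and denominator. Dividing top and bottom by n^6, every other term tends to 0, leaving 17/24.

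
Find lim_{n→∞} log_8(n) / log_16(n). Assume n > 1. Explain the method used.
lim = ln(16) / ln(8) = log_8(16)

Change of base: log_8(n) = ln n / ln 8 and log_16(n) = ln n / ln 16. The ratio is (ln n / ln 8) · (ln 16 / ln n) = ln 16 / ln 8, a constant independent of n. So the limit is ln 16 / ln 8 = log_8(16).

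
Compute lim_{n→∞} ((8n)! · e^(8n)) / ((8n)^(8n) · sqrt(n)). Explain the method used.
lim = sqrt(2π·8)

Stirling: (8n)! ~ sqrt(2π·8n) · (8n/e)^(8n). Hence
  (8n)! · e^(8n) / (8n)^(8n) ~ sqrt(2π·8n).
Dividing by sqrt(n): sqrt(2π·8n) / sqrt(n) = sqrt(2π·8) · n^((1−1)/2), so the limit is sqrt(2π·8).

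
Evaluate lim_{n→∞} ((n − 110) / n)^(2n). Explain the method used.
lim = e^(−220)

Rewrite as (1 − 110/n)^(2n). By the standard limit (1 + x/n)^n → e^x, we have (1 − 110/n)^n → e^(−110), and raising to the 2nd power gives e^(−220).
More precisely, ln[(1 − 110/n)^(2n)] = 2n · ln(1 − 110/n) = 2n · (-110/n + O(1/n^2)) = -220 + O(1/n) → -220.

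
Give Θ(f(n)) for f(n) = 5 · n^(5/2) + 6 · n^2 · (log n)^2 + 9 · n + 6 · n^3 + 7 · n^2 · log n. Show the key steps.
f(n) ∈ Θ(n^3)

Compare the terms by growth order. For large n, n^a · (log n)^b dominates n^a' · (log n)^b' iff a > a', or (a = a' and b > b'). Ranking the 5 terms shows the dominant one is 6 · n^3. Hence f(n) ∈ Θ(n^3).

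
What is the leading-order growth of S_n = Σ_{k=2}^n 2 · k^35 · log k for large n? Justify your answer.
S_n ~ n^36 log n / 18 − n^36 / 648

By integral comparison, S_n = ∫_1^n 2 · x^35 · log x dx + O(n^35 · log n). For the integral, ∫ x^35 log x dx = n^36 log n / 36 − n^36/1296 (integration by parts). Hence S_n ~ n^36 log n / 18 − n^36 / 648.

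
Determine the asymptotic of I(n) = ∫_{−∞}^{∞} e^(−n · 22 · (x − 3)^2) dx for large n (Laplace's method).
I(n) = sqrt(π/(22n))

Here φ(x) = 22 · (x − 3)^2 has its unique minimum at x* = 3 with φ(x*) = 0 and φ''(x*) = 44. Laplace's method gives
  I(n) ~ e^(−n φ(x*)) · sqrt(2π / (n · φ''(x*))) = sqrt(2π / (44n)) = sqrt(π/(22n)).
This is exact: substituting u = (x − 3)·sqrt(22n) gives I(n) = (1/sqrt(22n)) ∫_{−∞}^{∞} e^(−u^2) du = sqrt(π/(22n)).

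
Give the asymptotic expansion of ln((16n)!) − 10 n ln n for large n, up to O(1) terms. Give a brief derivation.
ln((16n)!) − 10 n ln n = 6 n ln n + 16(ln 16 − 1) n + (1/2) ln(2π·16n) + O(1/n)

Stirling: ln((16n)!) = 16n ln(16n) − 16n + (1/2) ln(2π·16n) + O(1/n).
Expand 16n ln(16n) = 16n (ln n + ln 16) = 16n ln n + 16n ln 16.
Subtract 10n ln n: leading term is (16 − 10) n ln n = 6 n ln n. The next term is 16n ln 16 − 16n = 16(ln 16 − 1) n. Then the (1/2) ln(2π·16n) correction.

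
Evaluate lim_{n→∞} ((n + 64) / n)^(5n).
lim = e^320

Rewrite as (1 + 64/n)^(5n). By the standard limit (1 + x/n)^n → e^x, we have (1 + 64/n)^n → e^64, and raising to the 5th power gives e^320.
More precisely, ln[(1 + 64/n)^(5n)] = 5n · ln(1 + 64/n) = 5n · (64/n + O(1/n^2)) = 320 + O(1/n) → 320.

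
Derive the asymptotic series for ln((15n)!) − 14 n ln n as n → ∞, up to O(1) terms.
ln((15n)!) − 14 n ln n = n ln n + 15(ln 15 − 1) n + (1/2) ln(2π·15n) + O(1/n)

Stirling: ln((15n)!) = 15n ln(15n) − 15n + (1/2) ln(2π·15n) + O(1/n).
Expand 15n ln(15n) = 15n (ln n + ln 15) = 15n ln n + 15n ln 15.
Subtract 14n ln n: leading term is (15 − 14) n ln n = n ln n. The next term is 15n ln 15 − 15n = 15(ln 15 − 1) n. Then the (1/2) ln(2π·15n) correction.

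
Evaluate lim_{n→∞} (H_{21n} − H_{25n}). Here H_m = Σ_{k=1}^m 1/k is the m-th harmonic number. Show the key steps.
lim = ln(21/25)

Euler-Maclaurin gives H_m = ln m + γ + 1/(2m) + O(1/m^2). The γ and O(1/m) terms cancel in the difference:
  H_{21n} − H_{25n} = ln(21n) − ln(25n) + O(1/n) = ln(21/25) + O(1/n).
Hence the limit is ln(21/25).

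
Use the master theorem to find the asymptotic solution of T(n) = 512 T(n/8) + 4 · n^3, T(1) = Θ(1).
T(n) = Θ(n^3 log n)

log_8 512 = 3, and f(n) = 4 · n^3 = Θ(n^(log_8 512)). This is Case 2 of the master theorem: T(n) = Θ(f(n) · log n) = Θ(n^3 log n).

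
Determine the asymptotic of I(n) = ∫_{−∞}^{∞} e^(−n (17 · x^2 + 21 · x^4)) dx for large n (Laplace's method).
I(n) ~ sqrt(π/(17n))

φ(x) = 17 · x^2 + 21 · x^4 has its unique global minimum at x* = 0 (since φ'(x) = 34x + 84x^3 = 0 only at x = 0 for real x with both coefficients positive, and φ → ∞ as |x| → ∞). At x* = 0, φ(0) = 0 and φ''(0) = 34. Laplace's method then gives
  I(n) ~ sqrt(2π / (n · φ''(0))) · e^(−n φ(0)) = sqrt(2π / (34n)) = sqrt(π/(17n)).
The 21 · x^4 term contributes only at subleading order (an O(1/n) relative correction).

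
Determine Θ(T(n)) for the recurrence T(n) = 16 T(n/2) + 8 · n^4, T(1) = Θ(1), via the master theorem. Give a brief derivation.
T(n) = Θ(n^4 log n)

log_2 16 = 4, and f(n) = 8 · n^4 = Θ(n^(log_2 16)). This is Case 2 of the master theorem: T(n) = Θ(f(n) · log n) = Θ(n^4 log n).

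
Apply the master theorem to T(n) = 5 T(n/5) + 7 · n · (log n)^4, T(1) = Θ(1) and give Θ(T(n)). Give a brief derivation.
T(n) = Θ(n · (log n)^5)

Here log_5 5 = 1 and f(n) = 7 · n · (log n)^4 = Θ(n^(log_5 5) · (log n)^4). This is the extended Case 2 of the master theorem (f matches the critical exponent up to log factors), giving T(n) = Θ(n^(log_5 5) · (log n)^(4+1)) = Θ(n · (log n)^5).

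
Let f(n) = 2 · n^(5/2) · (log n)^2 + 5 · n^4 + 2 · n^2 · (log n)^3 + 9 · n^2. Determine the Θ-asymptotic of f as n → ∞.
f(n) ∈ Θ(n^4)

Compare the terms by growth order. For large n, n^a · (log n)^b dominates n^a' · (log n)^b' iff a > a', or (a = a' and b > b'). Ranking the 4 terms shows the dominant one is 5 · n^4. Hence f(n) ∈ Θ(n^4).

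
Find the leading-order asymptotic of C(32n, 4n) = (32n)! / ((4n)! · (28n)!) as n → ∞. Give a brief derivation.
C(32n, 4n) ~ (16777216/823543)^(4n) · sqrt(4/(7π·4n))

Write N = 4n. Apply Stirling to each factorial:
  (8N)! ~ sqrt(2π·8N) · (8N/e)^(8N),
  N! ~ sqrt(2π N) · (N/e)^N,
  (7N)! ~ sqrt(2π·7N) · (7N/e)^(7N).
The exponential factors combine to (8N)^(8N) / (N^N · (7N)^(7N)) = 8^(8N)/7^(7N) = (8^8/7^7)^N = (16777216/823543)^N.
The square-root prefactors combine to sqrt(2π·8N) / (sqrt(2π N)·sqrt(2π·7N)) = sqrt(8 / (2π·7·N)) = sqrt(4/(7π·4n)).
Substituting N = 4n: C(32n, 4n) ~ (16777216/823543)^(4n) · sqrt(4/(7π·4n)).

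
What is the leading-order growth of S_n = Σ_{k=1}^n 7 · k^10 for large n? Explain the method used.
S_n ~ 7 · n^11 / 11

By integral comparison (Euler-Maclaurin), Σ_{k=1}^n 7 · k^10 = 7 · ∫_0^n x^10 dx + O(n^10) = 7 · n^11/11 + O(n^10). (Equivalently, Faulhaber's formula gives the same leading term.)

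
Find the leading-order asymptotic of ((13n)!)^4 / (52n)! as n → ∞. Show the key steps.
((13n)!)^4/(52n)! ~ ((2π·13n)^(3/2) / 2) · 4^(−4·13n)  →  0

Write N = 13n. Stirling: N! ~ sqrt(2π N)(N/e)^N and (4N)! ~ sqrt(2π·4N)·(4N/e)^(4N).
  (N!)^4/(4N)! ~ (2π N)^(4/2) (N/e)^(4N) / [sqrt(2π·4N) (4N/e)^(4N)]
     = (2π N)^(4/2) / sqrt(2π·4N) · (N/(4N))^(4N)
     = (2π N)^((4−1)/2) / 2 · 4^(−4N).
Since 4^4 > 1, the factor 4^(−4N) decays exponentially, so the ratio → 0. Substituting N = 13n gives the stated form.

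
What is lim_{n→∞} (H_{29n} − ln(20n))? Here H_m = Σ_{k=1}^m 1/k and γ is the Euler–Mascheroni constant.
lim = ln(29/20) + γ

By Euler-Maclaurin, H_m = ln m + γ + O(1/m). So
  H_{29n} − ln(20n) = ln(29n) + γ − ln(20n) + O(1/n)
                       = ln(29/20) + γ + O(1/n).
Hence the limit is ln(29/20) + γ.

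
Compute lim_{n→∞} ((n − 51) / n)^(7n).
lim = e^(−357)

Rewrite as (1 − 51/n)^(7n). By the standard limit (1 + x/n)^n → e^x, we have (1 − 51/n)^n → e^(−51), and raising to the 7th power gives e^(−357).
More precisely, ln[(1 − 51/n)^(7n)] = 7n · ln(1 − 51/n) = 7n · (-51/n + O(1/n^2)) = -357 + O(1/n) → -357.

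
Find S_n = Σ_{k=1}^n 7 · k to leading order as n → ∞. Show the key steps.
S_n ~ 7 · n^2 / 2

By integral comparison (Euler-Maclaurin), Σ_{k=1}^n 7 · k = 7 · ∫_0^n x^1 dx + O(n) = 7 · n^2/2 + O(n). (Equivalently, Faulhaber's formula gives the same leading term.)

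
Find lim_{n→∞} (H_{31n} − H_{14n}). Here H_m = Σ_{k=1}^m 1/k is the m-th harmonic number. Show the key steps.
lim = ln(31/14)

Euler-Maclaurin gives H_m = ln m + γ + 1/(2m) + O(1/m^2). The γ and O(1/m) terms cancel in the difference:
  H_{31n} − H_{14n} = ln(31n) − ln(14n) + O(1/n) = ln(31/14) + O(1/n).
Hence the limit is ln(31/14).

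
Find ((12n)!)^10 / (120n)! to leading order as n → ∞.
((12n)!)^10/(120n)! ~ ((2π·12n)^(9/2) / sqrt(10)) · 10^(−10·12n)  →  0

Write N = 12n. Stirling: N! ~ sqrt(2π N)(N/e)^N and (10N)! ~ sqrt(2π·10N)·(10N/e)^(10N).
  (N!)^10/(10N)! ~ (2π N)^(10/2) (N/e)^(10N) / [sqrt(2π·10N) (10N/e)^(10N)]
     = (2π N)^(10/2) / sqrt(2π·10N) · (N/(10N))^(10N)
     = (2π N)^((10−1)/2) / sqrt(10) · 10^(−10N).
Since 10^10 > 1, the factor 10^(−10N) decays exponentially, so the ratio → 0. Substituting N = 12n gives the stated form.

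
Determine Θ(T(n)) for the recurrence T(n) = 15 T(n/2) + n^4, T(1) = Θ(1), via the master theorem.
T(n) = Θ(n^4)

log_2 15 ≈ 3.907. f(n) = n^4 dominates n^(log_2 15) since 4 > 3.907, and the regularity condition a·f(n/b) = 15·(n/2)^4 = (15/16)·n^4 ≤ c·f(n) holds with c = 15/16 ≈ 0.938 < 1. So this is Case 3: T(n) = Θ(f(n)) = Θ(n^4).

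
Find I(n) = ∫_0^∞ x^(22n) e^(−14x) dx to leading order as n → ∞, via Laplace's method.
I(n) ~ (sqrt(2π·22n) / 14) · (22n/(14e))^(22n)

Write the integrand as exp(22n ln x − 14x) and set f(x) = 22n ln x − 14x. Then f'(x) = 22n/x − 14 = 0 at x* = 22n/14, and f''(x*) = −22n/x*^2 = −14^2/(22n). Laplace's method (interior maximum) gives
  I(n) ~ e^(f(x*)) · sqrt(2π / |f''(x*)|)
        = exp(22n ln(22n/14) − 22n) · sqrt(2π · 22n / 14^2)
        = (22n/14)^(22n) e^(−22n) · sqrt(2π·22n) / 14
        = (sqrt(2π·22n) / 14) · (22n/(14e))^(22n).
This matches Γ(22n+1)/14^(22n+1) with Stirling applied to Γ.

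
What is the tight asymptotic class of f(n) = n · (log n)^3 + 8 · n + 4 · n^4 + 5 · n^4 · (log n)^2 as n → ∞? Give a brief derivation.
f(n) ∈ Θ(n^4 · (log n)^2)

Compare the terms by growth order. For large n, n^a · (log n)^b dominates n^a' · (log n)^b' iff a > a', or (a = a' and b > b'). Ranking the 4 terms shows the dominant one is 5 · n^4 · (log n)^2. Hence f(n) ∈ Θ(n^4 · (log n)^2).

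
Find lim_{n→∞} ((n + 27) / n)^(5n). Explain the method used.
lim = e^135

Rewrite as (1 + 27/n)^(5n). By the standard limit (1 + x/n)^n → e^x, we have (1 + 27/n)^n → e^27, and raising to the 5th power gives e^135.
More precisely, ln[(1 + 27/n)^(5n)] = 5n · ln(1 + 27/n) = 5n · (27/n + O(1/n^2)) = 135 + O(1/n) → 135.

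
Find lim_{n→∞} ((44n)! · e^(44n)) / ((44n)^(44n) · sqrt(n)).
lim = sqrt(2π·44)

Stirling: (44n)! ~ sqrt(2π·44n) · (44n/e)^(44n). Hence
  (44n)! · e^(44n) / (44n)^(44n) ~ sqrt(2π·44n).
Dividing by sqrt(n): sqrt(2π·44n) / sqrt(n) = sqrt(2π·44) · n^((1−1)/2), so the limit is sqrt(2π·44).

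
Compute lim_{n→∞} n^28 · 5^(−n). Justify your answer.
lim = 0

Exponentials with base > 1 dominate every fixed polynomial: for any fixed c, n^c / 5^n → 0 as n → ∞ (e.g. by the ratio test, or by writing 5^n = e^(n ln 5) and noting e^(n ln 5) / n^c → ∞). Hence n^28 · 5^(−n) = n^28 / 5^n → 0.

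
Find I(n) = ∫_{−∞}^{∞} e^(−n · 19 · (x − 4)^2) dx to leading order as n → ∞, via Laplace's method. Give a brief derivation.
I(n) = sqrt(π/(19n))

Here φ(x) = 19 · (x − 4)^2 has its unique minimum at x* = 4 with φ(x*) = 0 and φ''(x*) = 38. Laplace's method gives
  I(n) ~ e^(−n φ(x*)) · sqrt(2π / (n · φ''(x*))) = sqrt(2π / (38n)) = sqrt(π/(19n)).
This is exact: substituting u = (x − 4)·sqrt(19n) gives I(n) = (1/sqrt(19n)) ∫_{−∞}^{∞} e^(−u^2) du = sqrt(π/(19n)).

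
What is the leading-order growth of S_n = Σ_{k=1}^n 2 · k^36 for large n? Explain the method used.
S_n ~ 2 · n^37 / 37

By integral comparison (Euler-Maclaurin), Σ_{k=1}^n 2 · k^36 = 2 · ∫_0^n x^36 dx + O(n^36) = 2 · n^37/37 + O(n^36). (Equivalently, Faulhaber's formula gives the same leading term.)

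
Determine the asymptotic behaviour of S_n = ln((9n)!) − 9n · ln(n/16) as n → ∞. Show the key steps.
S_n ~ 9n · (ln 144 − 1) + O(ln n)

Stirling: ln((9n)!) = 9n ln(9n) − 9n + O(ln n).
  S_n = 9n ln(9n) − 9n − 9n ln(n/16) + O(ln n)
      = 9n ln(9n) − 9n ln n + 9n ln 16 − 9n + O(ln n)
      = 9n ln 9 + 9n ln 16 − 9n + O(ln n)
      = 9n (ln 144 − 1) + O(ln n).
Numerically ln(144) − 1 ≈ 3.9698.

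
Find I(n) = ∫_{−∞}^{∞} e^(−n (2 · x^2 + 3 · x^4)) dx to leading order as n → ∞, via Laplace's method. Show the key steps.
I(n) ~ sqrt(π/(2n))

φ(x) = 2 · x^2 + 3 · x^4 has its unique global minimum at x* = 0 (since φ'(x) = 4x + 12x^3 = 0 only at x = 0 for real x with both coefficients positive, and φ → ∞ as |x| → ∞). At x* = 0, φ(0) = 0 and φ''(0) = 4. Laplace's method then gives
  I(n) ~ sqrt(2π / (n · φ''(0))) · e^(−n φ(0)) = sqrt(2π / (4n)) = sqrt(π/(2n)).
The 3 · x^4 term contributes only at subleading order (an O(1/n) relative correction).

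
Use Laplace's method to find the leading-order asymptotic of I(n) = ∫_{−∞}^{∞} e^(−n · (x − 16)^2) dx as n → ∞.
I(n) = sqrt(π/n)

Here φ(x) = (x − 16)^2 has its unique minimum at x* = 16 with φ(x*) = 0 and φ''(x*) = 2. Laplace's method gives
  I(n) ~ e^(−n φ(x*)) · sqrt(2π / (n · φ''(x*))) = sqrt(2π / (2n)) = sqrt(π/n).
This is exact: substituting u = (x − 16)·sqrt(n) gives I(n) = (1/sqrt(n)) ∫_{−∞}^{∞} e^(−u^2) du = sqrt(π/n).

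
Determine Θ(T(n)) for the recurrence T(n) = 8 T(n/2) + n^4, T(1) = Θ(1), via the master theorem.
T(n) = Θ(n^4)

log_2 8 ≈ 3.000. f(n) = n^4 dominates n^(log_2 8) since 4 > 3.000, and the regularity condition a·f(n/b) = 8·(n/2)^4 = (8/16)·n^4 ≤ c·f(n) holds with c = 8/16 ≈ 0.5 < 1. So this is Case 3: T(n) = Θ(f(n)) = Θ(n^4).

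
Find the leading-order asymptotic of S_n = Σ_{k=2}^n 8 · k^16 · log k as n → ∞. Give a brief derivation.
S_n ~ 8 · n^17 log n / 17 − 8 · n^17 / 289

By integral comparison, S_n = ∫_1^n 8 · x^16 · log x dx + O(n^16 · log n). For the integral, ∫ x^16 log x dx = n^17 log n / 17 − n^17/289 (integration by parts). Hence S_n ~ 8 · n^17 log n / 17 − 8 · n^17 / 289.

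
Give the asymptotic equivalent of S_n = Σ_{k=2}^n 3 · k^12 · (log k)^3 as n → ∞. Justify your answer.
S_n ~ 3 · n^13 · (log n)^3 / 13

By integral comparison, S_n = ∫_1^n 3 · x^12 · (log x)^3 dx + O(n^12 · (log n)^3). For the integral, the leading term of ∫_1^n x^12 (log x)^3 dx is n^13/13 · (log n)^3 (by repeated integration by parts; each step lowers the log-exponent and produces a relatively O(1/log n) correction). Hence S_n ~ 3 · n^13 · (log n)^3 / 13.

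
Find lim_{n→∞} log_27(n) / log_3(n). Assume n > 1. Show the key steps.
lim = ln(3) / ln(27) = log_27(3)

Change of base: log_27(n) = ln n / ln 27 and log_3(n) = ln n / ln 3. The ratio is (ln n / ln 27) · (ln 3 / ln n) = ln 3 / ln 27, a constant independent of n. So the limit is ln 3 / ln 27 = log_27(3).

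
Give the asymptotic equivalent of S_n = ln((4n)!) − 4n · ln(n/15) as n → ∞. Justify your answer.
S_n ~ 4n · (ln 60 − 1) + O(ln n)

Stirling: ln((4n)!) = 4n ln(4n) − 4n + O(ln n).
  S_n = 4n ln(4n) − 4n − 4n ln(n/15) + O(ln n)
      = 4n ln(4n) − 4n ln n + 4n ln 15 − 4n + O(ln n)
      = 4n ln 4 + 4n ln 15 − 4n + O(ln n)
      = 4n (ln 60 − 1) + O(ln n).
Numerically ln(60) − 1 ≈ 3.0943.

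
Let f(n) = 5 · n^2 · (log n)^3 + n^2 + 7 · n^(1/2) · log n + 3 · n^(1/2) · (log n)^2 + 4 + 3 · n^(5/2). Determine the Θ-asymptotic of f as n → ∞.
f(n) ∈ Θ(n^(5/2))

Compare the terms by growth order. For large n, n^a · (log n)^b dominates n^a' · (log n)^b' iff a > a', or (a = a' and b > b'). Ranking the 6 terms shows the dominant one is 3 · n^(5/2). Hence f(n) ∈ Θ(n^(5/2)).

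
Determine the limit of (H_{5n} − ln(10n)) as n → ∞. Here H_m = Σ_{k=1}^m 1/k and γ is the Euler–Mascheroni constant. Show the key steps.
lim = −ln 2 + γ

By Euler-Maclaurin, H_m = ln m + γ + O(1/m). So
  H_{5n} − ln(10n) = ln(5n) + γ − ln(10n) + O(1/n)
                       = ln(5/10) + γ + O(1/n).
Hence the limit is ln(5/10) + γ (= −ln 2).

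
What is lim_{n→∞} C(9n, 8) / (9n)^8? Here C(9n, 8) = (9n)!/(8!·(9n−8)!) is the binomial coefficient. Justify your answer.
lim = 1/8! = 1/40320

With N = 9n → ∞: C(N, 8) / N^8 = [N(N−1)…(N−7)] / (8! · N^8) = (1/8!) · 1 · (1 − 1/(9n)) · … · (1 − 7/(9n)). Each factor → 1 as N → ∞, so the limit is 1/8! = 1/40320.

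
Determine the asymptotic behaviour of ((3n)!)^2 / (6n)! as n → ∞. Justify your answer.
((3n)!)^2/(6n)! ~ ((2π·3n)^(1/2) / sqrt(2)) · 2^(−2·3n)  →  0

Write N = 3n. Stirling: N! ~ sqrt(2π N)(N/e)^N and (2N)! ~ sqrt(2π·2N)·(2N/e)^(2N).
  (N!)^2/(2N)! ~ (2π N)^(2/2) (N/e)^(2N) / [sqrt(2π·2N) (2N/e)^(2N)]
     = (2π N)^(2/2) / sqrt(2π·2N) · (N/(2N))^(2N)
     = (2π N)^((2−1)/2) / sqrt(2) · 2^(−2N).
Since 2^2 > 1, the factor 2^(−2N) decays exponentially, so the ratio → 0. Substituting N = 3n gives the stated form.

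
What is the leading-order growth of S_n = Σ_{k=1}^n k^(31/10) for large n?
S_n ~ (10/41) · n^(41/10)

Integral comparison: Σ_{k=1}^n k^(31/10) = ∫_0^n x^(31/10) dx + O(n^(31/10)). The integral is n^(1 + 31/10) / (1 + 31/10) = n^((31+10)/10) / ((31+10)/10) = (10/41) · n^(41/10).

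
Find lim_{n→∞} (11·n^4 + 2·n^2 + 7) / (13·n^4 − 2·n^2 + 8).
lim = 11/13

For large n the leading n^4 terms dominate both numerator and denominator. Dividing top and bottom by n^4, every other term tends to 0, leaving 11/13.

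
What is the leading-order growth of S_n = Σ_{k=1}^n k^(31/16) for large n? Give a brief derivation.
S_n ~ (16/47) · n^(47/16)

Integral comparison: Σ_{k=1}^n k^(31/16) = ∫_0^n x^(31/16) dx + O(n^(31/16)). The integral is n^(1 + 31/16) / (1 + 31/16) = n^((31+16)/16) / ((31+16)/16) = (16/47) · n^(47/16).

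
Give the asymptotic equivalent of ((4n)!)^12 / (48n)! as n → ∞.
((4n)!)^12/(48n)! ~ ((2π·4n)^(11/2) / sqrt(12)) · 12^(−12·4n)  →  0

Write N = 4n. Stirling: N! ~ sqrt(2π N)(N/e)^N and (12N)! ~ sqrt(2π·12N)·(12N/e)^(12N).
  (N!)^12/(12N)! ~ (2π N)^(12/2) (N/e)^(12N) / [sqrt(2π·12N) (12N/e)^(12N)]
     = (2π N)^(12/2) / sqrt(2π·12N) · (N/(12N))^(12N)
     = (2π N)^((12−1)/2) / sqrt(12) · 12^(−12N).
Since 12^12 > 1, the factor 12^(−12N) decays exponentially, so the ratio → 0. Substituting N = 4n gives the stated form.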